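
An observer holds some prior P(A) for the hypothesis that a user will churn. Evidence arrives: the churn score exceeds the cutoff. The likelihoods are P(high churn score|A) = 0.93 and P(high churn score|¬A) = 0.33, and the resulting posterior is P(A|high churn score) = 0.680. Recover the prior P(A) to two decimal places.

Bayes' rule in odds form gives O(A|E) = O(A)·[P(E|A)/P(E|¬A)], hence O(A) = O(A|E)/LR.
Posterior odds = 0.680/(1−0.680) = 2.1250. LR = 0.93/0.33 = 2.8182.
Prior odds = 2.1250/2.8182 = 0.7540, so P(A) = 0.7540/(1+0.7540) ≈ 0.43.

P(A) = 0.43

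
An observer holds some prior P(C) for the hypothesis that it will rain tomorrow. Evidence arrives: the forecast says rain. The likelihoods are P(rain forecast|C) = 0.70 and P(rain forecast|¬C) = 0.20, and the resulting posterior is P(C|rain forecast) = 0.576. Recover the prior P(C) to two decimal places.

P(C) = 0.28

Bayes' rule in odds form gives O(C|E) = O(C)·[P(E|C)/P(E|¬C)], hence O(C) = O(C|E)/LR.
Posterior odds = 0.576/(1−0.576) = 1.3585. LR = 0.70/0.20 = 3.5000.
Prior odds = 1.3585/3.5000 = 0.3881, so P(C) = 0.3881/(1+0.3881) ≈ 0.28.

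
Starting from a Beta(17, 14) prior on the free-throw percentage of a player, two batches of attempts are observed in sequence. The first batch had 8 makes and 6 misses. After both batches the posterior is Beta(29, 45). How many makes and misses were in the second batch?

4 makes and 25 misses

Because Beta–binomial updating is additive in the counts, the combined data contributed (α_post−α_prior, β_post−β_prior) successes and failures.
Total across both batches: 29−17=12 makes, 45−14=31 misses.
Subtract the first batch: 12−8=4 makes and 31−6=25 misses.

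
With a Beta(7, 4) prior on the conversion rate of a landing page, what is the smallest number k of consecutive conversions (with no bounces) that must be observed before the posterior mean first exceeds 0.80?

k = 10

After k conversions and 0 bounces the posterior is Beta(7+k, 4), with mean (7+k)/(7+4+k).
Set (7+k)/(11+k) > 0.80 and solve: k > (0.80·11 − 7)/(1 − 0.80) = 9.000.
The smallest integer exceeding 9.000 is 10, and checking k=10: (17)/(21) = 0.8095 > 0.80.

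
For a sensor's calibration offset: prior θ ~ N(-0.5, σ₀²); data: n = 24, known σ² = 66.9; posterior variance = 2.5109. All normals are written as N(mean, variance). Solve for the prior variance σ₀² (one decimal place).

σ₀² = 25.3

For the Normal–Normal model with known σ², precisions add: τ_n = τ₀ + n/σ².
So 1/σ₀² = 1/2.5109 − 24/66.9 = 0.398264 − 0.358744 = 0.039520.
Hence σ₀² = 1/0.039520 ≈ 25.3.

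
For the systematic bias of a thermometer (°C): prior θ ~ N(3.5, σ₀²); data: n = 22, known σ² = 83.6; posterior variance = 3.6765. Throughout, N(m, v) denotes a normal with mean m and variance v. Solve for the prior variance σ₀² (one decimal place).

σ₀² = 113.1

For the Normal–Normal model with known σ², precisions add: τ_n = τ₀ + n/σ².
So 1/σ₀² = 1/3.6765 − 22/83.6 = 0.271998 − 0.263158 = 0.008840.
Hence σ₀² = 1/0.008840 ≈ 113.1.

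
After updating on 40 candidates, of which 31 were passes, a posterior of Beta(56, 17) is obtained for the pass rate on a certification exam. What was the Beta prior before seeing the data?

Under Beta–binomial conjugacy the posterior parameters are (a+s, b+f).
So a = 56 − 31 = 25 and b = 17 − 9 = 8.

Beta(25, 8)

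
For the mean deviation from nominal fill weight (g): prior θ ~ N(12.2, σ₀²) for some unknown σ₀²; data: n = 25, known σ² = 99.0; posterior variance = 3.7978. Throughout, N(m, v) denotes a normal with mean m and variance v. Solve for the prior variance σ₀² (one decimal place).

σ₀² = 92.7

Posterior precision equals prior precision plus data precision: 1/σ_n² = 1/σ₀² + n/σ².
So 1/σ₀² = 1/3.7978 − 25/99.0 = 0.263310 − 0.252525 = 0.010785.
Hence σ₀² = 1/0.010785 ≈ 92.7.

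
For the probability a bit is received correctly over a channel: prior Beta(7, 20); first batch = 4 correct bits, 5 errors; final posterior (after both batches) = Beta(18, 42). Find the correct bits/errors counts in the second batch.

7 correct bits and 17 errors

Because Beta–binomial updating is additive in the counts, the combined data contributed (α_post−α_prior, β_post−β_prior) successes and failures.
Total across both batches: 18−7=11 correct bits, 42−20=22 errors.
Subtract the first batch: 11−4=7 correct bits and 22−5=17 errors.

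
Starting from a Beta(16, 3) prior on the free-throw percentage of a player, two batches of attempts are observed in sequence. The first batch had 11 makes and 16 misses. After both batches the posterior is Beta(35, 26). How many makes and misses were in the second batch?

Sequential conjugate updates are equivalent to a single update on the pooled data, so total successes = posterior α − prior α and total failures = posterior β − prior β.
Total across both batches: 35−16=19 makes, 26−3=23 misses.
Subtract the first batch: 19−11=8 makes and 23−16=7 misses.

8 makes and 7 misses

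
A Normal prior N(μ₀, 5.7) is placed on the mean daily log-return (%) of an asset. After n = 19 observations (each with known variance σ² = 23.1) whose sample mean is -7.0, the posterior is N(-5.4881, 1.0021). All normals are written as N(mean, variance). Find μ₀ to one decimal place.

The posterior mean is a precision-weighted average: μ_n = (τ₀μ₀ + τ_data·x̄)/(τ₀+τ_data), with τ₀=1/σ₀² and τ_data=n/σ².
Here τ₀ = 1/5.7 = 0.175439 and τ_data = 19/23.1 = 0.822511, so τ_n = 0.997950.
Rearranging for μ₀: μ₀ = (μ_n·τ_n − τ_data·x̄)/τ₀ = (-5.4881·0.997950 − 0.822511·-7.0) / 0.175439 = 0.280728/0.175439 ≈ 1.6.

μ₀ = 1.6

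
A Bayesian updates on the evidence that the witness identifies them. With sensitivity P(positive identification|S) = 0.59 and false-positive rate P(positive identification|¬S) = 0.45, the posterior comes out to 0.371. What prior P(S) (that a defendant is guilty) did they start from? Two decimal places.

In odds form, posterior odds = prior odds × likelihood ratio, so prior odds = posterior odds ÷ LR.
Posterior odds = 0.371/(1−0.371) = 0.5898. LR = 0.59/0.45 = 1.3111.
Prior odds = 0.5898/1.3111 = 0.4499, so P(S) = 0.4499/(1+0.4499) ≈ 0.31.

P(S) = 0.31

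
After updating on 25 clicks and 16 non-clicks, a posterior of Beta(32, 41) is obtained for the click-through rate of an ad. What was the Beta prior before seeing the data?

A Beta(α, β) prior with s successes and f failures in binomial data gives a Beta(α+s, β+f) posterior.
So α = 32 − 25 = 7 and β = 41 − 16 = 25.

Beta(7, 25)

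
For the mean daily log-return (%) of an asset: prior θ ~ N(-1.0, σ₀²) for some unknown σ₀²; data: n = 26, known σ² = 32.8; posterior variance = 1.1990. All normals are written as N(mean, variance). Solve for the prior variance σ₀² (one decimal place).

For the Normal–Normal model with known σ², precisions add: τ_n = τ₀ + n/σ².
So 1/σ₀² = 1/1.1990 − 26/32.8 = 0.834028 − 0.792683 = 0.041345.
Hence σ₀² = 1/0.041345 ≈ 24.2.

σ₀² = 24.2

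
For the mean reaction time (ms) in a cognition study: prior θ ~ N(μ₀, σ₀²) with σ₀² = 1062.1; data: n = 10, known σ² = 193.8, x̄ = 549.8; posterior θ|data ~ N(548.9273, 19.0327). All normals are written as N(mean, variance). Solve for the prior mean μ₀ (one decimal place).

The posterior mean is a precision-weighted average: μ_n = (τ₀μ₀ + τ_data·x̄)/(τ₀+τ_data), with τ₀=1/σ₀² and τ_data=n/σ².
Here τ₀ = 1/1062.1 = 0.000942 and τ_data = 10/193.8 = 0.051600, so τ_n = 0.052542.
Rearranging for μ₀: μ₀ = (μ_n·τ_n − τ_data·x̄)/τ₀ = (548.9273·0.052542 − 0.051600·549.8) / 0.000942 = 0.472058/0.000942 ≈ 501.1.

μ₀ = 501.1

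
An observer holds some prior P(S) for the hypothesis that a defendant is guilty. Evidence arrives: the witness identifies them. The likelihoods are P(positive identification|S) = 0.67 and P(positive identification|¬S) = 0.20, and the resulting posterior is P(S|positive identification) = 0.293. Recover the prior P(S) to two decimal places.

P(S) = 0.11

In odds form, posterior odds = prior odds × likelihood ratio, so prior odds = posterior odds ÷ LR.
Posterior odds = 0.293/(1−0.293) = 0.4144. LR = 0.67/0.20 = 3.3500.
Prior odds = 0.4144/3.3500 = 0.1237, so P(S) = 0.1237/(1+0.1237) ≈ 0.11.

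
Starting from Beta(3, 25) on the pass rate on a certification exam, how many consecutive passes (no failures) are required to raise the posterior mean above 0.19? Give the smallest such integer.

k = 3

After k passes and 0 failures the posterior is Beta(3+k, 25), with mean (3+k)/(3+25+k).
Set (3+k)/(28+k) > 0.19 and solve: k > (0.19·28 − 3)/(1 − 0.19) = 2.864.
The smallest integer exceeding 2.864 is 3, and checking k=3: (6)/(31) = 0.1935 > 0.19.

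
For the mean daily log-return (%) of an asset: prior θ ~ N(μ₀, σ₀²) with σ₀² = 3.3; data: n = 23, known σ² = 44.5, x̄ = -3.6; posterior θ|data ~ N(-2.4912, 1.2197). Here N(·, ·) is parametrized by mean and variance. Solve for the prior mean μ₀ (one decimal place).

The posterior mean is a precision-weighted average: μ_n = (τ₀μ₀ + τ_data·x̄)/(τ₀+τ_data), with τ₀=1/σ₀² and τ_data=n/σ².
Here τ₀ = 1/3.3 = 0.303030 and τ_data = 23/44.5 = 0.516854, so τ_n = 0.819884.
Rearranging for μ₀: μ₀ = (μ_n·τ_n − τ_data·x̄)/τ₀ = (-2.4912·0.819884 − 0.516854·-3.6) / 0.303030 = -0.181821/0.303030 ≈ -0.6.

μ₀ = -0.6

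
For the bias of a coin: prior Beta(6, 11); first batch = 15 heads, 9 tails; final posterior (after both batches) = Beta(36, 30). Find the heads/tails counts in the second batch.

15 heads and 10 tails

Sequential conjugate updates are equivalent to a single update on the pooled data, so total successes = posterior α − prior α and total failures = posterior β − prior β.
Total across both batches: 36−6=30 heads, 30−11=19 tails.
Subtract the first batch: 30−15=15 heads and 19−9=10 tails.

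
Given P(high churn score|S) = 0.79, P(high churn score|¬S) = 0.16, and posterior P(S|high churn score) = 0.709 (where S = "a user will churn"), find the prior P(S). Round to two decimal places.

In odds form, posterior odds = prior odds × likelihood ratio, so prior odds = posterior odds ÷ LR.
Posterior odds = 0.709/(1−0.709) = 2.4364. LR = 0.79/0.16 = 4.9375.
Prior odds = 2.4364/4.9375 = 0.4934, so P(S) = 0.4934/(1+0.4934) ≈ 0.33.

P(S) = 0.33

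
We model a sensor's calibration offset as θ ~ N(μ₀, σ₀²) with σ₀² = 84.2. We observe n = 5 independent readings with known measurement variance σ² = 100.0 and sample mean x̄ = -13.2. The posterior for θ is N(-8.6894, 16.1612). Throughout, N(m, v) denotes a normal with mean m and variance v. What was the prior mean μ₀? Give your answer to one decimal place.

μ₀ = 10.3

With known observation variance, the Normal–Normal posterior has precision τ_n = τ₀ + n/σ² and mean μ_n = (τ₀μ₀ + (n/σ²)x̄)/τ_n.
Here τ₀ = 1/84.2 = 0.011876 and τ_data = 5/100.0 = 0.050000, so τ_n = 0.061876.
Rearranging for μ₀: μ₀ = (μ_n·τ_n − τ_data·x̄)/τ₀ = (-8.6894·0.061876 − 0.050000·-13.2) / 0.011876 = 0.122335/0.011876 ≈ 10.3.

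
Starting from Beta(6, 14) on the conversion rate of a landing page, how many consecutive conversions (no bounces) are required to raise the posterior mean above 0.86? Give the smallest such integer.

k = 81

After k conversions and 0 bounces the posterior is Beta(6+k, 14), with mean (6+k)/(6+14+k).
Set (6+k)/(20+k) > 0.86 and solve: k > (0.86·20 − 6)/(1 − 0.86) = 80.000.
The smallest integer exceeding 80.000 is 81, and checking k=81: (87)/(101) = 0.8614 > 0.86.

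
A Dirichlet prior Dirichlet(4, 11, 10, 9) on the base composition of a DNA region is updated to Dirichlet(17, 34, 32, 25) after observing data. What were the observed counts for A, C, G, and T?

counts (13, 23, 22, 16)

For a Dirichlet(α) prior with multinomial counts c, the posterior is Dirichlet(α + c) componentwise.
Counts are posterior − prior componentwise: 17−4=13, 34−11=23, 32−10=22, 25−9=16.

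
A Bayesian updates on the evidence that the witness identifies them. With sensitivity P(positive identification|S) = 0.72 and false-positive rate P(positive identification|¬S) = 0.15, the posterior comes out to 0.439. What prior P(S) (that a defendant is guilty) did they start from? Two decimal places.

Bayes' rule in odds form gives O(S|E) = O(S)·[P(E|S)/P(E|¬S)], hence O(S) = O(S|E)/LR.
Posterior odds = 0.439/(1−0.439) = 0.7825. LR = 0.72/0.15 = 4.8000.
Prior odds = 0.7825/4.8000 = 0.1630, so P(S) = 0.1630/(1+0.1630) ≈ 0.14.

P(S) = 0.14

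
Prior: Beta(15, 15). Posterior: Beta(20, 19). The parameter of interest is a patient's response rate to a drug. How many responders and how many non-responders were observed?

5 responders and 4 non-responders

Under Beta–binomial conjugacy the posterior parameters are (a+s, b+f).
Match parameters: s=20−15=5, f=19−15=4.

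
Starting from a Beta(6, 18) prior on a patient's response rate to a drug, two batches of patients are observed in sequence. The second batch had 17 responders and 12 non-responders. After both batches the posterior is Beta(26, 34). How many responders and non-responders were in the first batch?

3 responders and 4 non-responders

Sequential conjugate updates are equivalent to a single update on the pooled data, so total successes = posterior α − prior α and total failures = posterior β − prior β.
Total across both batches: 26−6=20 responders, 34−18=16 non-responders.
Subtract the second batch: 20−17=3 responders and 16−12=4 non-responders.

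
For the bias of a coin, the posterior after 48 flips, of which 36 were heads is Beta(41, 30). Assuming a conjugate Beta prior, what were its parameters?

Beta(5, 18)

Beta is conjugate to the binomial likelihood: posterior = Beta(a+s, b+f).
Subtract the data counts: 41−36=5, 30−12=18.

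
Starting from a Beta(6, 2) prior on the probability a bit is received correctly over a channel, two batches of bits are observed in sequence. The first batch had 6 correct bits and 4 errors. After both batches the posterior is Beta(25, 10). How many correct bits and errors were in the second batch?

Sequential conjugate updates are equivalent to a single update on the pooled data, so total successes = posterior α − prior α and total failures = posterior β − prior β.
Total across both batches: 25−6=19 correct bits, 10−2=8 errors.
Subtract the first batch: 19−6=13 correct bits and 8−4=4 errors.

13 correct bits and 4 errors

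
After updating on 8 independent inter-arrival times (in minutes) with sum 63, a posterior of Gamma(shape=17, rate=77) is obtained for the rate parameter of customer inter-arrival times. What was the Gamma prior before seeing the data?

Gamma(shape=9, rate=14)

Gamma–exponential conjugacy: posterior shape = α + n, posterior rate = β + Σtᵢ.
So α = 17 − 8 = 9 and β = 77 − 63 = 14.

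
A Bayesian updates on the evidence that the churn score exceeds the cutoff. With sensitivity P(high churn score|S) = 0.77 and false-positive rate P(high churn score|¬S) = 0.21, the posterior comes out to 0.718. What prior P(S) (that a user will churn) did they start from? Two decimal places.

In odds form, posterior odds = prior odds × likelihood ratio, so prior odds = posterior odds ÷ LR.
Posterior odds = 0.718/(1−0.718) = 2.5461. LR = 0.77/0.21 = 3.6667.
Prior odds = 2.5461/3.6667 = 0.6944, so P(S) = 0.6944/(1+0.6944) ≈ 0.41.

P(S) = 0.41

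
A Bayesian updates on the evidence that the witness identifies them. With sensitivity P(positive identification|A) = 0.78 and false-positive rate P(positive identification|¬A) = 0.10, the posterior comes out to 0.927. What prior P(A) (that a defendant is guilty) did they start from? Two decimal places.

Bayes' rule in odds form gives O(A|E) = O(A)·[P(E|A)/P(E|¬A)], hence O(A) = O(A|E)/LR.
Posterior odds = 0.927/(1−0.927) = 12.6986. LR = 0.78/0.10 = 7.8000.
Prior odds = 12.6986/7.8000 = 1.6280, so P(A) = 1.6280/(1+1.6280) ≈ 0.62.

P(A) = 0.62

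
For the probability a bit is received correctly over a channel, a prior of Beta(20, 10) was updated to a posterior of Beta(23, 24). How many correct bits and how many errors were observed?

A Beta(α, β) prior with s successes and f failures in binomial data gives a Beta(α+s, β+f) posterior.
So s = 23 − 20 = 3 and f = 24 − 10 = 14.

3 correct bits and 14 errors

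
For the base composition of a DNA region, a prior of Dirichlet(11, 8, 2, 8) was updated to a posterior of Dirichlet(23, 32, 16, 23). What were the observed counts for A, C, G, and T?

counts (12, 24, 14, 15)

For a Dirichlet(α) prior with multinomial counts c, the posterior is Dirichlet(α + c) componentwise.
Counts are posterior − prior componentwise: 23−11=12, 32−8=24, 16−2=14, 23−8=15.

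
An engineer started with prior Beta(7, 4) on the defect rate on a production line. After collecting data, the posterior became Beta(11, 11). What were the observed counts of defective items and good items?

Beta is conjugate to the binomial likelihood: posterior = Beta(α+s, β+f).
Match parameters: s=11−7=4, f=11−4=7.

4 defective items and 7 good items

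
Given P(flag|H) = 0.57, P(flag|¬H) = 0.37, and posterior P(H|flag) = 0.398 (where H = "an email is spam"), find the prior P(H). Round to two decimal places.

In odds form, posterior odds = prior odds × likelihood ratio, so prior odds = posterior odds ÷ LR.
Posterior odds = 0.398/(1−0.398) = 0.6611. LR = 0.57/0.37 = 1.5405.
Prior odds = 0.6611/1.5405 = 0.4291, so P(H) = 0.4291/(1+0.4291) ≈ 0.30.

P(H) = 0.30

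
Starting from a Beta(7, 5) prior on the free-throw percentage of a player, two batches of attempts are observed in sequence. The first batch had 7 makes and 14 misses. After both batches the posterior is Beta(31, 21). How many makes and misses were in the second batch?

17 makes and 2 misses

Sequential conjugate updates are equivalent to a single update on the pooled data, so total successes = posterior α − prior α and total failures = posterior β − prior β.
Total across both batches: 31−7=24 makes, 21−5=16 misses.
Subtract the first batch: 24−7=17 makes and 16−14=2 misses.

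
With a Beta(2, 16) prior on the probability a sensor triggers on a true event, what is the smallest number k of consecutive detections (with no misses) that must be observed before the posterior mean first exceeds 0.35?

k = 7

After k detections and 0 misses the posterior is Beta(2+k, 16), with mean (2+k)/(2+16+k).
Set (2+k)/(18+k) > 0.35 and solve: k > (0.35·18 − 2)/(1 − 0.35) = 6.615.
The smallest integer exceeding 6.615 is 7, and checking k=7: (9)/(25) = 0.3600 > 0.35.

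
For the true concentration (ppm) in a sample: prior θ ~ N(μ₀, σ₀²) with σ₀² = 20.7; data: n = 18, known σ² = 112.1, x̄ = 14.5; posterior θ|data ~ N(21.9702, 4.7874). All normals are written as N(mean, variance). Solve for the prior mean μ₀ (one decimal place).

μ₀ = 46.8

With known observation variance, the Normal–Normal posterior has precision τ_n = τ₀ + n/σ² and mean μ_n = (τ₀μ₀ + (n/σ²)x̄)/τ_n.
Here τ₀ = 1/20.7 = 0.048309 and τ_data = 18/112.1 = 0.160571, so τ_n = 0.208880.
Rearranging for μ₀: μ₀ = (μ_n·τ_n − τ_data·x̄)/τ₀ = (21.9702·0.208880 − 0.160571·14.5) / 0.048309 = 2.260856/0.048309 ≈ 46.8.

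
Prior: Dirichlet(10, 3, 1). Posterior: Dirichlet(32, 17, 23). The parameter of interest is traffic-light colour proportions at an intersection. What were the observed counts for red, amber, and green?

counts (22, 14, 22)

For a Dirichlet(α) prior with multinomial counts c, the posterior is Dirichlet(α + c) componentwise.
Counts are posterior − prior componentwise: 32−10=22, 17−3=14, 23−1=22.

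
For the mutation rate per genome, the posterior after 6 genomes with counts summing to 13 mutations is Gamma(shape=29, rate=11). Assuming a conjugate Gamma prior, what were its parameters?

A Gamma(α, β) prior (rate parametrization) on a Poisson rate with n observations summing to S gives posterior Gamma(α+S, β+n).
So α = 29 − 13 = 16 and β = 11 − 6 = 5.

Gamma(shape=16, rate=5)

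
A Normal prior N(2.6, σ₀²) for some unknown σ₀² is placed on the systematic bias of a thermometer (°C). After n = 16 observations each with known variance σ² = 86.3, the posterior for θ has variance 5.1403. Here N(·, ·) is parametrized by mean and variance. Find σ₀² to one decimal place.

σ₀² = 109.4

For the Normal–Normal model with known σ², precisions add: τ_n = τ₀ + n/σ².
So 1/σ₀² = 1/5.1403 − 16/86.3 = 0.194541 − 0.185400 = 0.009141.
Hence σ₀² = 1/0.009141 ≈ 109.4.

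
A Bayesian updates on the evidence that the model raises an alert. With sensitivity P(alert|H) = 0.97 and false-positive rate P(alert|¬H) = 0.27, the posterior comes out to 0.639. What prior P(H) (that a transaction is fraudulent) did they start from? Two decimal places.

P(H) = 0.33

In odds form, posterior odds = prior odds × likelihood ratio, so prior odds = posterior odds ÷ LR.
Posterior odds = 0.639/(1−0.639) = 1.7701. LR = 0.97/0.27 = 3.5926.
Prior odds = 1.7701/3.5926 = 0.4927, so P(H) = 0.4927/(1+0.4927) ≈ 0.33.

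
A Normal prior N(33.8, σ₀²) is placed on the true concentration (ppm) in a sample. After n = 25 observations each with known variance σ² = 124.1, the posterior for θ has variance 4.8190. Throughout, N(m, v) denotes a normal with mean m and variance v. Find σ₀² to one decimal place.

For the Normal–Normal model with known σ², precisions add: τ_n = τ₀ + n/σ².
So 1/σ₀² = 1/4.8190 − 25/124.1 = 0.207512 − 0.201450 = 0.006062.
Hence σ₀² = 1/0.006062 ≈ 165.0.

σ₀² = 165.0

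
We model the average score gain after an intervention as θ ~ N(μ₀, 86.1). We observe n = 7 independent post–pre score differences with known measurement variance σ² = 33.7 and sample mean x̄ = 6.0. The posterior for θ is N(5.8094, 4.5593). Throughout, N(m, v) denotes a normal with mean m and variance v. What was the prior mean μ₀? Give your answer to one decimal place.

μ₀ = 2.4

The posterior mean is a precision-weighted average: μ_n = (τ₀μ₀ + τ_data·x̄)/(τ₀+τ_data), with τ₀=1/σ₀² and τ_data=n/σ².
Here τ₀ = 1/86.1 = 0.011614 and τ_data = 7/33.7 = 0.207715, so τ_n = 0.219329.
Rearranging for μ₀: μ₀ = (μ_n·τ_n − τ_data·x̄)/τ₀ = (5.8094·0.219329 − 0.207715·6.0) / 0.011614 = 0.027880/0.011614 ≈ 2.4.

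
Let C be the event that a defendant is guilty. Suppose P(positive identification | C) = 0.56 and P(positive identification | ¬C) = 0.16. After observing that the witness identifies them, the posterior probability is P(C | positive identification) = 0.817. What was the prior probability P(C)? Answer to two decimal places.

P(C) = 0.56

In odds form, posterior odds = prior odds × likelihood ratio, so prior odds = posterior odds ÷ LR.
Posterior odds = 0.817/(1−0.817) = 4.4645. LR = 0.56/0.16 = 3.5000.
Prior odds = 4.4645/3.5000 = 1.2756, so P(C) = 1.2756/(1+1.2756) ≈ 0.56.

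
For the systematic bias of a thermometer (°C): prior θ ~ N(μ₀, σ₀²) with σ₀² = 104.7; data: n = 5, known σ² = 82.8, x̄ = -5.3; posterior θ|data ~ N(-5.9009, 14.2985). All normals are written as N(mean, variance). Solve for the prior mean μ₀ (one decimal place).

μ₀ = -9.7

The posterior mean is a precision-weighted average: μ_n = (τ₀μ₀ + τ_data·x̄)/(τ₀+τ_data), with τ₀=1/σ₀² and τ_data=n/σ².
Here τ₀ = 1/104.7 = 0.009551 and τ_data = 5/82.8 = 0.060386, so τ_n = 0.069937.
Rearranging for μ₀: μ₀ = (μ_n·τ_n − τ_data·x̄)/τ₀ = (-5.9009·0.069937 − 0.060386·-5.3) / 0.009551 = -0.092645/0.009551 ≈ -9.7.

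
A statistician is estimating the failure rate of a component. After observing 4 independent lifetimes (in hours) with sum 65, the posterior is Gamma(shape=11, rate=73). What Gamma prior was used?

Gamma(shape=7, rate=8)

Gamma–exponential conjugacy: posterior shape = α + n, posterior rate = β + Σtᵢ.
So α = 11 − 4 = 7 and β = 73 − 65 = 8.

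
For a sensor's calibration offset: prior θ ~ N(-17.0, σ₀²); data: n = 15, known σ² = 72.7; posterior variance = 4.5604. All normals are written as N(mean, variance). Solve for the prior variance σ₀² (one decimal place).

For the Normal–Normal model with known σ², precisions add: τ_n = τ₀ + n/σ².
So 1/σ₀² = 1/4.5604 − 15/72.7 = 0.219279 − 0.206327 = 0.012952.
Hence σ₀² = 1/0.012952 ≈ 77.2.

σ₀² = 77.2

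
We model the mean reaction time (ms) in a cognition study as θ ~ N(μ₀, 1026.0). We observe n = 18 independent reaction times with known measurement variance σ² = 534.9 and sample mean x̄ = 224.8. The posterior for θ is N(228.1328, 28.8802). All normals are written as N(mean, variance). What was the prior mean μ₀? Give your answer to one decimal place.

μ₀ = 343.2

With known observation variance, the Normal–Normal posterior has precision τ_n = τ₀ + n/σ² and mean μ_n = (τ₀μ₀ + (n/σ²)x̄)/τ_n.
Here τ₀ = 1/1026.0 = 0.000975 and τ_data = 18/534.9 = 0.033651, so τ_n = 0.034626.
Rearranging for μ₀: μ₀ = (μ_n·τ_n − τ_data·x̄)/τ₀ = (228.1328·0.034626 − 0.033651·224.8) / 0.000975 = 0.334582/0.000975 ≈ 343.2.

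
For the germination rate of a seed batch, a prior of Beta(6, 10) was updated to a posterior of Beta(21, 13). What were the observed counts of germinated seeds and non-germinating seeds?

Beta is conjugate to the binomial likelihood: posterior = Beta(α+s, β+f).
So s = 21 − 6 = 15 and f = 13 − 10 = 3.

15 germinated seeds and 3 non-germinating seeds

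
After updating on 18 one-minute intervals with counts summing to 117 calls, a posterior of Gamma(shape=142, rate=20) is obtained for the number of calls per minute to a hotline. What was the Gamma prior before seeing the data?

Gamma–Poisson conjugacy: posterior shape = α + Σxᵢ, posterior rate = β + n.
So α = 142 − 117 = 25 and β = 20 − 18 = 2.

Gamma(shape=25, rate=2)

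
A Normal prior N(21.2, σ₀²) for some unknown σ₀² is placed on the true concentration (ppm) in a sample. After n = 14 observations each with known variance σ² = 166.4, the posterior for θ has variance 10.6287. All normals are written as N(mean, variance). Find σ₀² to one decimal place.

σ₀² = 100.5

For the Normal–Normal model with known σ², precisions add: τ_n = τ₀ + n/σ².
So 1/σ₀² = 1/10.6287 − 14/166.4 = 0.094085 − 0.084135 = 0.009950.
Hence σ₀² = 1/0.009950 ≈ 100.5.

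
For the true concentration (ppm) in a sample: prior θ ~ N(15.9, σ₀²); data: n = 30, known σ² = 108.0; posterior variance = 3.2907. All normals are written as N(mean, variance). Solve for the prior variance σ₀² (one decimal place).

σ₀² = 38.3

For the Normal–Normal model with known σ², precisions add: τ_n = τ₀ + n/σ².
So 1/σ₀² = 1/3.2907 − 30/108.0 = 0.303887 − 0.277778 = 0.026109.
Hence σ₀² = 1/0.026109 ≈ 38.3.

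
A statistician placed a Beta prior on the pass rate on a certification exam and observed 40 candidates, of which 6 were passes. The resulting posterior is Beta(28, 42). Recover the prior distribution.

A Beta(a, b) prior with s successes and f failures in binomial data gives a Beta(a+s, b+f) posterior.
Subtract the data counts: 28−6=22, 42−34=8.

Beta(22, 8)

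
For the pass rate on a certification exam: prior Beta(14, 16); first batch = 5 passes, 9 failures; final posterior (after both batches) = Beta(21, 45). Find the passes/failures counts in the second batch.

2 passes and 20 failures

Because Beta–binomial updating is additive in the counts, the combined data contributed (α_post−α_prior, β_post−β_prior) successes and failures.
Total across both batches: 21−14=7 passes, 45−16=29 failures.
Subtract the first batch: 7−5=2 passes and 29−9=20 failures.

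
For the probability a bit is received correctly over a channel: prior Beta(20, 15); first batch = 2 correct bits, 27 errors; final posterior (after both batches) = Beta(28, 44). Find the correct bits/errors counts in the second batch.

6 correct bits and 2 errors

Sequential conjugate updates are equivalent to a single update on the pooled data, so total successes = posterior α − prior α and total failures = posterior β − prior β.
Total across both batches: 28−20=8 correct bits, 44−15=29 errors.
Subtract the first batch: 8−2=6 correct bits and 29−27=2 errors.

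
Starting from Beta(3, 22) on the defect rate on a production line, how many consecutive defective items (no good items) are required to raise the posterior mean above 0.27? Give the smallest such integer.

After k defective items and 0 good items the posterior is Beta(3+k, 22), with mean (3+k)/(3+22+k).
Set (3+k)/(25+k) > 0.27 and solve: k > (0.27·25 − 3)/(1 − 0.27) = 5.137.
The smallest integer exceeding 5.137 is 6.

k = 6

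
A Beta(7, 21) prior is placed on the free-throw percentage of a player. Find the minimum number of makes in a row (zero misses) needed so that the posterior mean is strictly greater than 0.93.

k = 273

After k makes and 0 misses the posterior is Beta(7+k, 21), with mean (7+k)/(7+21+k).
Set (7+k)/(28+k) > 0.93 and solve: k > (0.93·28 − 7)/(1 − 0.93) = 272.000.
The smallest integer exceeding 272.000 is 273, and checking k=273: (280)/(301) = 0.9302 > 0.93.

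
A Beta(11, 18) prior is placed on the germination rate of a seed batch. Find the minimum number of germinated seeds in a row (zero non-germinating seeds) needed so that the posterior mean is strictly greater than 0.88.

k = 122

After k germinated seeds and 0 non-germinating seeds the posterior is Beta(11+k, 18), with mean (11+k)/(11+18+k).
Set (11+k)/(29+k) > 0.88 and solve: k > (0.88·29 − 11)/(1 − 0.88) = 121.000.
The smallest integer exceeding 121.000 is 122, and checking k=122: (133)/(151) = 0.8808 > 0.88.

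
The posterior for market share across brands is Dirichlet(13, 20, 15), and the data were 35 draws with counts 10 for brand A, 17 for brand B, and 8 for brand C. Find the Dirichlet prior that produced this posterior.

Dirichlet(3, 3, 7)

For a Dirichlet(α) prior with multinomial counts c, the posterior is Dirichlet(α + c) componentwise.
Subtract each count from the matching posterior parameter: 13−10=3, 20−17=3, 15−8=7.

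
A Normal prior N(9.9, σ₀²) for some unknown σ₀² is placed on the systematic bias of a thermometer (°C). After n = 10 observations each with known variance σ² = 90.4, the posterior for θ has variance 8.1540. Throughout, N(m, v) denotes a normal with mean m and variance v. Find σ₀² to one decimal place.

For the Normal–Normal model with known σ², precisions add: τ_n = τ₀ + n/σ².
So 1/σ₀² = 1/8.1540 − 10/90.4 = 0.122639 − 0.110619 = 0.012020.
Hence σ₀² = 1/0.012020 ≈ 83.2.

σ₀² = 83.2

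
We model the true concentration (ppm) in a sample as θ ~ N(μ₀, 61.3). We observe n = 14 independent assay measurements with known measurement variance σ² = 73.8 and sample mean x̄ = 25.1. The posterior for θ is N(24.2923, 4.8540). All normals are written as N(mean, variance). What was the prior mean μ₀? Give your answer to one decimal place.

With known observation variance, the Normal–Normal posterior has precision τ_n = τ₀ + n/σ² and mean μ_n = (τ₀μ₀ + (n/σ²)x̄)/τ_n.
Here τ₀ = 1/61.3 = 0.016313 and τ_data = 14/73.8 = 0.189702, so τ_n = 0.206015.
Rearranging for μ₀: μ₀ = (μ_n·τ_n − τ_data·x̄)/τ₀ = (24.2923·0.206015 − 0.189702·25.1) / 0.016313 = 0.243058/0.016313 ≈ 14.9.

μ₀ = 14.9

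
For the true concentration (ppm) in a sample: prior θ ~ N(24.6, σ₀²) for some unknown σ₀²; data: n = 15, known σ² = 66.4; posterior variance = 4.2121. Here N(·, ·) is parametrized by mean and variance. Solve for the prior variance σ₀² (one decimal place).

Posterior precision equals prior precision plus data precision: 1/σ_n² = 1/σ₀² + n/σ².
So 1/σ₀² = 1/4.2121 − 15/66.4 = 0.237411 − 0.225904 = 0.011507.
Hence σ₀² = 1/0.011507 ≈ 86.9.

σ₀² = 86.9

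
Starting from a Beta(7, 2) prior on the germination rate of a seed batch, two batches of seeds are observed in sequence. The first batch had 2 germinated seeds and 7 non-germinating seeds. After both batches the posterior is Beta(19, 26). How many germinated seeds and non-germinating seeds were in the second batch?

Sequential conjugate updates are equivalent to a single update on the pooled data, so total successes = posterior α − prior α and total failures = posterior β − prior β.
Total across both batches: 19−7=12 germinated seeds, 26−2=24 non-germinating seeds.
Subtract the first batch: 12−2=10 germinated seeds and 24−7=17 non-germinating seeds.

10 germinated seeds and 17 non-germinating seeds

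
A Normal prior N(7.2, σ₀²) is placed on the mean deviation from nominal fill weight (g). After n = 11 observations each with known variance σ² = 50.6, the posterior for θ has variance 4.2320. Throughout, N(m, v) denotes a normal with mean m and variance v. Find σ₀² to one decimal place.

σ₀² = 52.9

Posterior precision equals prior precision plus data precision: 1/σ_n² = 1/σ₀² + n/σ².
So 1/σ₀² = 1/4.2320 − 11/50.6 = 0.236295 − 0.217391 = 0.018904.
Hence σ₀² = 1/0.018904 ≈ 52.9.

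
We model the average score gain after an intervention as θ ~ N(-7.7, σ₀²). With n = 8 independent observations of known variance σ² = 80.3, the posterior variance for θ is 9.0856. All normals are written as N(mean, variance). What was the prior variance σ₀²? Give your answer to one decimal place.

σ₀² = 95.8

Posterior precision equals prior precision plus data precision: 1/σ_n² = 1/σ₀² + n/σ².
So 1/σ₀² = 1/9.0856 − 8/80.3 = 0.110064 − 0.099626 = 0.010438.
Hence σ₀² = 1/0.010438 ≈ 95.8.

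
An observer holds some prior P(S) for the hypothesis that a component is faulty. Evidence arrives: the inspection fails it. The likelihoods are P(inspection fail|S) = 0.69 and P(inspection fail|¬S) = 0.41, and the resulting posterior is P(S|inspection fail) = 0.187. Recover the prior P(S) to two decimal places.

P(S) = 0.12

In odds form, posterior odds = prior odds × likelihood ratio, so prior odds = posterior odds ÷ LR.
Posterior odds = 0.187/(1−0.187) = 0.2300. LR = 0.69/0.41 = 1.6829.
Prior odds = 0.2300/1.6829 = 0.1367, so P(S) = 0.1367/(1+0.1367) ≈ 0.12.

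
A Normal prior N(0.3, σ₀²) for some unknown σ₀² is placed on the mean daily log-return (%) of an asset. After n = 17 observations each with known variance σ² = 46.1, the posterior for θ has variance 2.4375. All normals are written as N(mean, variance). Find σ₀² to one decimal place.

σ₀² = 24.1

Posterior precision equals prior precision plus data precision: 1/σ_n² = 1/σ₀² + n/σ².
So 1/σ₀² = 1/2.4375 − 17/46.1 = 0.410256 − 0.368764 = 0.041492.
Hence σ₀² = 1/0.041492 ≈ 24.1.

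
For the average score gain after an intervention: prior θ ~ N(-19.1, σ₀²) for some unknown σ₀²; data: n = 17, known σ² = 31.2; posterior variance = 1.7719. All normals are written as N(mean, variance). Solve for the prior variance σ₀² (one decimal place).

For the Normal–Normal model with known σ², precisions add: τ_n = τ₀ + n/σ².
So 1/σ₀² = 1/1.7719 − 17/31.2 = 0.564366 − 0.544872 = 0.019494.
Hence σ₀² = 1/0.019494 ≈ 51.3.

σ₀² = 51.3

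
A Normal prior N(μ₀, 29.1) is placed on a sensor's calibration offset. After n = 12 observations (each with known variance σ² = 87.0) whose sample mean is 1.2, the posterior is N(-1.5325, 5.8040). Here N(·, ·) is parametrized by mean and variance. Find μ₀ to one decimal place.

The posterior mean is a precision-weighted average: μ_n = (τ₀μ₀ + τ_data·x̄)/(τ₀+τ_data), with τ₀=1/σ₀² and τ_data=n/σ².
Here τ₀ = 1/29.1 = 0.034364 and τ_data = 12/87.0 = 0.137931, so τ_n = 0.172295.
Rearranging for μ₀: μ₀ = (μ_n·τ_n − τ_data·x̄)/τ₀ = (-1.5325·0.172295 − 0.137931·1.2) / 0.034364 = -0.429559/0.034364 ≈ -12.5.

μ₀ = -12.5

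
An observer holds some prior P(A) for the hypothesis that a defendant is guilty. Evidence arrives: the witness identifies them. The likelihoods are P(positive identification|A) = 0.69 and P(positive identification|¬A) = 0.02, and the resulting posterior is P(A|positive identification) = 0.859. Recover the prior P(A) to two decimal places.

P(A) = 0.15

In odds form, posterior odds = prior odds × likelihood ratio, so prior odds = posterior odds ÷ LR.
Posterior odds = 0.859/(1−0.859) = 6.0922. LR = 0.69/0.02 = 34.5000.
Prior odds = 6.0922/34.5000 = 0.1766, so P(A) = 0.1766/(1+0.1766) ≈ 0.15.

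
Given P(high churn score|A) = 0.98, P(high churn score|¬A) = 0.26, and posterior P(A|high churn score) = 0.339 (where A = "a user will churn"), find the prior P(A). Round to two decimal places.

In odds form, posterior odds = prior odds × likelihood ratio, so prior odds = posterior odds ÷ LR.
Posterior odds = 0.339/(1−0.339) = 0.5129. LR = 0.98/0.26 = 3.7692.
Prior odds = 0.5129/3.7692 = 0.1361, so P(A) = 0.1361/(1+0.1361) ≈ 0.12.

P(A) = 0.12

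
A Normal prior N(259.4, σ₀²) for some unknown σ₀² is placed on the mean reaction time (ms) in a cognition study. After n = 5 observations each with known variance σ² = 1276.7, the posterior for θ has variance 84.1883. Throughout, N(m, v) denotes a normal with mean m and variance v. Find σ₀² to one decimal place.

σ₀² = 125.6

For the Normal–Normal model with known σ², precisions add: τ_n = τ₀ + n/σ².
So 1/σ₀² = 1/84.1883 − 5/1276.7 = 0.011878 − 0.003916 = 0.007962.
Hence σ₀² = 1/0.007962 ≈ 125.6.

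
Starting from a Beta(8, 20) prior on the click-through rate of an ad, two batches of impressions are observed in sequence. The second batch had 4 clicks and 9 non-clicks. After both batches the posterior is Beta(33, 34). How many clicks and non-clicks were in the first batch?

Because Beta–binomial updating is additive in the counts, the combined data contributed (α_post−α_prior, β_post−β_prior) successes and failures.
Total across both batches: 33−8=25 clicks, 34−20=14 non-clicks.
Subtract the second batch: 25−4=21 clicks and 14−9=5 non-clicks.

21 clicks and 5 non-clicks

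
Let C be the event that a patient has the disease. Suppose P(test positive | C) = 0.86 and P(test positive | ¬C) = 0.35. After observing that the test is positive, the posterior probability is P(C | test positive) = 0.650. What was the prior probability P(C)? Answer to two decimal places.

Bayes' rule in odds form gives O(C|E) = O(C)·[P(E|C)/P(E|¬C)], hence O(C) = O(C|E)/LR.
Posterior odds = 0.650/(1−0.650) = 1.8571. LR = 0.86/0.35 = 2.4571.
Prior odds = 1.8571/2.4571 = 0.7558, so P(C) = 0.7558/(1+0.7558) ≈ 0.43.

P(C) = 0.43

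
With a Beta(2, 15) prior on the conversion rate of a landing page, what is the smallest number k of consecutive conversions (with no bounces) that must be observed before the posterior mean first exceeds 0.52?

k = 15

After k conversions and 0 bounces the posterior is Beta(2+k, 15), with mean (2+k)/(2+15+k).
Set (2+k)/(17+k) > 0.52 and solve: k > (0.52·17 − 2)/(1 − 0.52) = 14.250.
The smallest integer exceeding 14.250 is 15.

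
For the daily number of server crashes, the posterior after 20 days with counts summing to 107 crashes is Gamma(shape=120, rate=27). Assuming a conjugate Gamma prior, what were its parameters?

Gamma(shape=13, rate=7)

Gamma–Poisson conjugacy: posterior shape = α + Σxᵢ, posterior rate = β + n.
So α = 120 − 107 = 13 and β = 27 − 20 = 7.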